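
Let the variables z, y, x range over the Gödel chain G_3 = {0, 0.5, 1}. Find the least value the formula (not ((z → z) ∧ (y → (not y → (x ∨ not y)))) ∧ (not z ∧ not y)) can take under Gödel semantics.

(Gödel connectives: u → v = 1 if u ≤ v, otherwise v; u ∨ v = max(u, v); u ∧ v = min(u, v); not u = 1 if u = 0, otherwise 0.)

The minimum is attained at z = 0, y = 0, x = 0:
  (z → z): 0 ≤ 0, so result = 1
  not y: Gödel ¬ of 0 = 1 (operand is 0)
  not y: Gödel ¬ of 0 = 1 (operand is 0)
  (x ∨ not y) = max(0, 1) = 1
  (not y → (x ∨ not y)): 1 ≤ 1, so result = 1
  (y → (not y → (x ∨ not y))): 0 ≤ 1, so result = 1
  ((z → z) ∧ (y → (not y → (x ∨ not y)))) = min(1, 1) = 1
  not ((z → z) ∧ (y → (not y → (x ∨ not y)))): Gödel ¬ of 1 = 0 (operand ≠ 0)
  not z: Gödel ¬ of 0 = 1 (operand is 0)
  not y: Gödel ¬ of 0 = 1 (operand is 0)
  (not z ∧ not y) = min(1, 1) = 1
  (not ((z → z) ∧ (y → (not y → (x ∨ not y)))) ∧ (not z ∧ not y)) = min(0, 1) = 0
Checking all 27 assignments confirms none give a value below 0.00.

0.00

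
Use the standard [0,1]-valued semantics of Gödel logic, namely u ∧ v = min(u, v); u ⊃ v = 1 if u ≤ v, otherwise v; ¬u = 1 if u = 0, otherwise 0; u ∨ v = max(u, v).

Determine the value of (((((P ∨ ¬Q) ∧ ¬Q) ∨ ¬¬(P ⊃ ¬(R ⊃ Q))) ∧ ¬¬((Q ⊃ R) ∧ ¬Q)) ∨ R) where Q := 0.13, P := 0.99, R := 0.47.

¬Q: Gödel ¬ of 0.13 = 0 (operand ≠ 0)
(P ∨ ¬Q) = max(0.99, 0) = 0.99
¬Q: Gödel ¬ of 0.13 = 0 (operand ≠ 0)
((P ∨ ¬Q) ∧ ¬Q) = min(0.99, 0) = 0
(R ⊃ Q): 0.47 > 0.13, so result = 0.13
¬(R ⊃ Q): Gödel ¬ of 0.13 = 0 (operand ≠ 0)
(P ⊃ ¬(R ⊃ Q)): 0.99 > 0, so result = 0
¬(P ⊃ ¬(R ⊃ Q)): Gödel ¬ of 0 = 1 (operand is 0)
¬¬(P ⊃ ¬(R ⊃ Q)): Gödel ¬ of 1 = 0 (operand ≠ 0)
(((P ∨ ¬Q) ∧ ¬Q) ∨ ¬¬(P ⊃ ¬(R ⊃ Q))) = max(0, 0) = 0
(Q ⊃ R): 0.13 ≤ 0.47, so result = 1
¬Q: Gödel ¬ of 0.13 = 0 (operand ≠ 0)
((Q ⊃ R) ∧ ¬Q) = min(1, 0) = 0
¬((Q ⊃ R) ∧ ¬Q): Gödel ¬ of 0 = 1 (operand is 0)
¬¬((Q ⊃ R) ∧ ¬Q): Gödel ¬ of 1 = 0 (operand ≠ 0)
((((P ∨ ¬Q) ∧ ¬Q) ∨ ¬¬(P ⊃ ¬(R ⊃ Q))) ∧ ¬¬((Q ⊃ R) ∧ ¬Q)) = min(0, 0) = 0
(((((P ∨ ¬Q) ∧ ¬Q) ∨ ¬¬(P ⊃ ¬(R ⊃ Q))) ∧ ¬¬((Q ⊃ R) ∧ ¬Q)) ∨ R) = max(0, 0.47) = 0.47

0.47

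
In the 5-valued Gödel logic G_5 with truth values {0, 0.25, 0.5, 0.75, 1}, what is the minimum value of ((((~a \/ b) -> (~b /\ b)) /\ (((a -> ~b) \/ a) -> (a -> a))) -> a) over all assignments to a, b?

The minimum is attained at a = 0.25, b = 0:
  ~a: Gödel ¬ of 0.25 = 0 (operand ≠ 0)
  (~a \/ b) = max(0, 0) = 0
  ~b: Gödel ¬ of 0 = 1 (operand is 0)
  (~b /\ b) = min(1, 0) = 0
  ((~a \/ b) -> (~b /\ b)): 0 ≤ 0, so result = 1
  ~b: Gödel ¬ of 0 = 1 (operand is 0)
  (a -> ~b): 0.25 ≤ 1, so result = 1
  ((a -> ~b) \/ a) = max(1, 0.25) = 1
  (a -> a): 0.25 ≤ 0.25, so result = 1
  (((a -> ~b) \/ a) -> (a -> a)): 1 ≤ 1, so result = 1
  (((~a \/ b) -> (~b /\ b)) /\ (((a -> ~b) \/ a) -> (a -> a))) = min(1, 1) = 1
  ((((~a \/ b) -> (~b /\ b)) /\ (((a -> ~b) \/ a) -> (a -> a))) -> a): 1 > 0.25, so result = 0.25
Checking all 25 assignments confirms none give a value below 0.25.

0.25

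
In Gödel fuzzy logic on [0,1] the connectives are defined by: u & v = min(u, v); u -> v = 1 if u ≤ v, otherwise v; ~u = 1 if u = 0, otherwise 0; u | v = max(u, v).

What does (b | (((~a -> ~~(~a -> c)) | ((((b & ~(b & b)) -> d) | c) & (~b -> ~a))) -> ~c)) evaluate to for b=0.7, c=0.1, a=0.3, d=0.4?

0.70

~a: Gödel ¬ of 0.3 = 0 (operand ≠ 0)
~a: Gödel ¬ of 0.3 = 0 (operand ≠ 0)
(~a -> c): 0 ≤ 0.1, so result = 1
~(~a -> c): Gödel ¬ of 1 = 0 (operand ≠ 0)
~~(~a -> c): Gödel ¬ of 0 = 1 (operand is 0)
(~a -> ~~(~a -> c)): 0 ≤ 1, so result = 1
(b & b) = min(0.7, 0.7) = 0.7
~(b & b): Gödel ¬ of 0.7 = 0 (operand ≠ 0)
(b & ~(b & b)) = min(0.7, 0) = 0
((b & ~(b & b)) -> d): 0 ≤ 0.4, so result = 1
(((b & ~(b & b)) -> d) | c) = max(1, 0.1) = 1
~b: Gödel ¬ of 0.7 = 0 (operand ≠ 0)
~a: Gödel ¬ of 0.3 = 0 (operand ≠ 0)
(~b -> ~a): 0 ≤ 0, so result = 1
((((b & ~(b & b)) -> d) | c) & (~b -> ~a)) = min(1, 1) = 1
((~a -> ~~(~a -> c)) | ((((b & ~(b & b)) -> d) | c) & (~b -> ~a))) = max(1, 1) = 1
~c: Gödel ¬ of 0.1 = 0 (operand ≠ 0)
(((~a -> ~~(~a -> c)) | ((((b & ~(b & b)) -> d) | c) & (~b -> ~a))) -> ~c): 1 > 0, so result = 0
(b | (((~a -> ~~(~a -> c)) | ((((b & ~(b & b)) -> d) | c) & (~b -> ~a))) -> ~c)) = max(0.7, 0) = 0.7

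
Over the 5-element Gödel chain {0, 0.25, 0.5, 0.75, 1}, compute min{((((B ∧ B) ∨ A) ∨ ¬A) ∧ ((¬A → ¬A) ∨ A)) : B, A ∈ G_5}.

0.25

The minimum is attained at B = 0, A = 0.25:
  (B ∧ B) = min(0, 0) = 0
  ((B ∧ B) ∨ A) = max(0, 0.25) = 0.25
  ¬A: Gödel ¬ of 0.25 = 0 (operand ≠ 0)
  (((B ∧ B) ∨ A) ∨ ¬A) = max(0.25, 0) = 0.25
  ¬A: Gödel ¬ of 0.25 = 0 (operand ≠ 0)
  ¬A: Gödel ¬ of 0.25 = 0 (operand ≠ 0)
  (¬A → ¬A): 0 ≤ 0, so result = 1
  ((¬A → ¬A) ∨ A) = max(1, 0.25) = 1
  ((((B ∧ B) ∨ A) ∨ ¬A) ∧ ((¬A → ¬A) ∨ A)) = min(0.25, 1) = 0.25
Checking all 25 assignments confirms none give a value below 0.25.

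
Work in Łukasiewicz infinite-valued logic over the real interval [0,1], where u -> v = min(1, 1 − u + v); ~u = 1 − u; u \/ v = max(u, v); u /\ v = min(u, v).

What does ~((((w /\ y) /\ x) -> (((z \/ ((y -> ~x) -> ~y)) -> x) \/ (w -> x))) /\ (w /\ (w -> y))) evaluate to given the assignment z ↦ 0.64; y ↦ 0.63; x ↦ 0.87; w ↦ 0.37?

0.63

(w /\ y) = min(0.37, 0.63) = 0.37
((w /\ y) /\ x) = min(0.37, 0.87) = 0.37
~x: Łukasiewicz ¬ gives 1 − 0.87 = 0.13
(y -> ~x): min(1, 1 − 0.63 + 0.13) = 0.5
~y: Łukasiewicz ¬ gives 1 − 0.63 = 0.37
((y -> ~x) -> ~y): min(1, 1 − 0.5 + 0.37) = 0.87
(z \/ ((y -> ~x) -> ~y)) = max(0.64, 0.87) = 0.87
((z \/ ((y -> ~x) -> ~y)) -> x): min(1, 1 − 0.87 + 0.87) = 1
(w -> x): min(1, 1 − 0.37 + 0.87) = 1
(((z \/ ((y -> ~x) -> ~y)) -> x) \/ (w -> x)) = max(1, 1) = 1
(((w /\ y) /\ x) -> (((z \/ ((y -> ~x) -> ~y)) -> x) \/ (w -> x))): min(1, 1 − 0.37 + 1) = 1
(w -> y): min(1, 1 − 0.37 + 0.63) = 1
(w /\ (w -> y)) = min(0.37, 1) = 0.37
((((w /\ y) /\ x) -> (((z \/ ((y -> ~x) -> ~y)) -> x) \/ (w -> x))) /\ (w /\ (w -> y))) = min(1, 0.37) = 0.37
~((((w /\ y) /\ x) -> (((z \/ ((y -> ~x) -> ~y)) -> x) \/ (w -> x))) /\ (w /\ (w -> y))): Łukasiewicz ¬ gives 1 − 0.37 = 0.63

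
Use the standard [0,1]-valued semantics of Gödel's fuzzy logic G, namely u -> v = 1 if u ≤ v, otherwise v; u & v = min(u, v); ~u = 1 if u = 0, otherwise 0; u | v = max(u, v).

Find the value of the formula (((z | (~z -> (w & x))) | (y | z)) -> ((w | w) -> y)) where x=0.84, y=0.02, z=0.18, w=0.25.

0.02

~z: Gödel ¬ of 0.18 = 0 (operand ≠ 0)
(w & x) = min(0.25, 0.84) = 0.25
(~z -> (w & x)): 0 ≤ 0.25, so result = 1
(z | (~z -> (w & x))) = max(0.18, 1) = 1
(y | z) = max(0.02, 0.18) = 0.18
((z | (~z -> (w & x))) | (y | z)) = max(1, 0.18) = 1
(w | w) = max(0.25, 0.25) = 0.25
((w | w) -> y): 0.25 > 0.02, so result = 0.02
(((z | (~z -> (w & x))) | (y | z)) -> ((w | w) -> y)): 1 > 0.02, so result = 0.02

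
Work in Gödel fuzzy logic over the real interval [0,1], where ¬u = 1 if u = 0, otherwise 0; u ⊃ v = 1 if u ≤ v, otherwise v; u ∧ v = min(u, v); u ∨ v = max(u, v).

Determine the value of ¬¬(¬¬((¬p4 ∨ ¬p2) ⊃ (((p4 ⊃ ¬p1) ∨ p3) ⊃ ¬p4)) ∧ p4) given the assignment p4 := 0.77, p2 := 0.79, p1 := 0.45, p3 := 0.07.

1.00

¬p4: Gödel ¬ of 0.77 = 0 (operand ≠ 0)
¬p2: Gödel ¬ of 0.79 = 0 (operand ≠ 0)
(¬p4 ∨ ¬p2) = max(0, 0) = 0
¬p1: Gödel ¬ of 0.45 = 0 (operand ≠ 0)
(p4 ⊃ ¬p1): 0.77 > 0, so result = 0
((p4 ⊃ ¬p1) ∨ p3) = max(0, 0.07) = 0.07
¬p4: Gödel ¬ of 0.77 = 0 (operand ≠ 0)
(((p4 ⊃ ¬p1) ∨ p3) ⊃ ¬p4): 0.07 > 0, so result = 0
((¬p4 ∨ ¬p2) ⊃ (((p4 ⊃ ¬p1) ∨ p3) ⊃ ¬p4)): 0 ≤ 0, so result = 1
¬((¬p4 ∨ ¬p2) ⊃ (((p4 ⊃ ¬p1) ∨ p3) ⊃ ¬p4)): Gödel ¬ of 1 = 0 (operand ≠ 0)
¬¬((¬p4 ∨ ¬p2) ⊃ (((p4 ⊃ ¬p1) ∨ p3) ⊃ ¬p4)): Gödel ¬ of 0 = 1 (operand is 0)
(¬¬((¬p4 ∨ ¬p2) ⊃ (((p4 ⊃ ¬p1) ∨ p3) ⊃ ¬p4)) ∧ p4) = min(1, 0.77) = 0.77
¬(¬¬((¬p4 ∨ ¬p2) ⊃ (((p4 ⊃ ¬p1) ∨ p3) ⊃ ¬p4)) ∧ p4): Gödel ¬ of 0.77 = 0 (operand ≠ 0)
¬¬(¬¬((¬p4 ∨ ¬p2) ⊃ (((p4 ⊃ ¬p1) ∨ p3) ⊃ ¬p4)) ∧ p4): Gödel ¬ of 0 = 1 (operand is 0)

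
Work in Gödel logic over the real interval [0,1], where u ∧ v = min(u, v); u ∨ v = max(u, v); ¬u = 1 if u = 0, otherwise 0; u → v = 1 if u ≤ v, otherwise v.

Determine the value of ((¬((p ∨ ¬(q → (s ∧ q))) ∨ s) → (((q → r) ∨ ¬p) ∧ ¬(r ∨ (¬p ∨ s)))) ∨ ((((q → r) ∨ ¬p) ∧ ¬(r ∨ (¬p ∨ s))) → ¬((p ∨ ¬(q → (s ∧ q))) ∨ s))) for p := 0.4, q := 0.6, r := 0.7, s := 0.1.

(s ∧ q) = min(0.1, 0.6) = 0.1
(q → (s ∧ q)): 0.6 > 0.1, so result = 0.1
¬(q → (s ∧ q)): Gödel ¬ of 0.1 = 0 (operand ≠ 0)
(p ∨ ¬(q → (s ∧ q))) = max(0.4, 0) = 0.4
((p ∨ ¬(q → (s ∧ q))) ∨ s) = max(0.4, 0.1) = 0.4
¬((p ∨ ¬(q → (s ∧ q))) ∨ s): Gödel ¬ of 0.4 = 0 (operand ≠ 0)
(q → r): 0.6 ≤ 0.7, so result = 1
¬p: Gödel ¬ of 0.4 = 0 (operand ≠ 0)
((q → r) ∨ ¬p) = max(1, 0) = 1
¬p: Gödel ¬ of 0.4 = 0 (operand ≠ 0)
(¬p ∨ s) = max(0, 0.1) = 0.1
(r ∨ (¬p ∨ s)) = max(0.7, 0.1) = 0.7
¬(r ∨ (¬p ∨ s)): Gödel ¬ of 0.7 = 0 (operand ≠ 0)
(((q → r) ∨ ¬p) ∧ ¬(r ∨ (¬p ∨ s))) = min(1, 0) = 0
(¬((p ∨ ¬(q → (s ∧ q))) ∨ s) → (((q → r) ∨ ¬p) ∧ ¬(r ∨ (¬p ∨ s)))): 0 ≤ 0, so result = 1
(q → r): 0.6 ≤ 0.7, so result = 1
¬p: Gödel ¬ of 0.4 = 0 (operand ≠ 0)
((q → r) ∨ ¬p) = max(1, 0) = 1
¬p: Gödel ¬ of 0.4 = 0 (operand ≠ 0)
(¬p ∨ s) = max(0, 0.1) = 0.1
(r ∨ (¬p ∨ s)) = max(0.7, 0.1) = 0.7
¬(r ∨ (¬p ∨ s)): Gödel ¬ of 0.7 = 0 (operand ≠ 0)
(((q → r) ∨ ¬p) ∧ ¬(r ∨ (¬p ∨ s))) = min(1, 0) = 0
(s ∧ q) = min(0.1, 0.6) = 0.1
(q → (s ∧ q)): 0.6 > 0.1, so result = 0.1
¬(q → (s ∧ q)): Gödel ¬ of 0.1 = 0 (operand ≠ 0)
(p ∨ ¬(q → (s ∧ q))) = max(0.4, 0) = 0.4
((p ∨ ¬(q → (s ∧ q))) ∨ s) = max(0.4, 0.1) = 0.4
¬((p ∨ ¬(q → (s ∧ q))) ∨ s): Gödel ¬ of 0.4 = 0 (operand ≠ 0)
((((q → r) ∨ ¬p) ∧ ¬(r ∨ (¬p ∨ s))) → ¬((p ∨ ¬(q → (s ∧ q))) ∨ s)): 0 ≤ 0, so result = 1
((¬((p ∨ ¬(q → (s ∧ q))) ∨ s) → (((q → r) ∨ ¬p) ∧ ¬(r ∨ (¬p ∨ s)))) ∨ ((((q → r) ∨ ¬p) ∧ ¬(r ∨ (¬p ∨ s))) → ¬((p ∨ ¬(q → (s ∧ q))) ∨ s))) = max(1, 1) = 1

1.00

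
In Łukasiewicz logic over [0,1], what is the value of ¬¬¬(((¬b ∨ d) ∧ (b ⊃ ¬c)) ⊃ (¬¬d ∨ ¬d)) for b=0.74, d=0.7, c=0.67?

0.00

¬b: Łukasiewicz ¬ gives 1 − 0.74 = 0.26
(¬b ∨ d) = max(0.26, 0.7) = 0.7
¬c: Łukasiewicz ¬ gives 1 − 0.67 = 0.33
(b ⊃ ¬c): min(1, 1 − 0.74 + 0.33) = 0.59
((¬b ∨ d) ∧ (b ⊃ ¬c)) = min(0.7, 0.59) = 0.59
¬d: Łukasiewicz ¬ gives 1 − 0.7 = 0.3
¬¬d: Łukasiewicz ¬ gives 1 − 0.3 = 0.7
¬d: Łukasiewicz ¬ gives 1 − 0.7 = 0.3
(¬¬d ∨ ¬d) = max(0.7, 0.3) = 0.7
(((¬b ∨ d) ∧ (b ⊃ ¬c)) ⊃ (¬¬d ∨ ¬d)): min(1, 1 − 0.59 + 0.7) = 1
¬(((¬b ∨ d) ∧ (b ⊃ ¬c)) ⊃ (¬¬d ∨ ¬d)): Łukasiewicz ¬ gives 1 − 1 = 0
¬¬(((¬b ∨ d) ∧ (b ⊃ ¬c)) ⊃ (¬¬d ∨ ¬d)): Łukasiewicz ¬ gives 1 − 0 = 1
¬¬¬(((¬b ∨ d) ∧ (b ⊃ ¬c)) ⊃ (¬¬d ∨ ¬d)): Łukasiewicz ¬ gives 1 − 1 = 0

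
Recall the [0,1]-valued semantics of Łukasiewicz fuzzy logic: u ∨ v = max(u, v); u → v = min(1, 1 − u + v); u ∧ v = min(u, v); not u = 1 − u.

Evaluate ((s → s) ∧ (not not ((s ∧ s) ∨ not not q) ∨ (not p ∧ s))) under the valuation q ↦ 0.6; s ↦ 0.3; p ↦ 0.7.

0.60

(s → s): min(1, 1 − 0.3 + 0.3) = 1
(s ∧ s) = min(0.3, 0.3) = 0.3
not q: Łukasiewicz ¬ gives 1 − 0.6 = 0.4
not not q: Łukasiewicz ¬ gives 1 − 0.4 = 0.6
((s ∧ s) ∨ not not q) = max(0.3, 0.6) = 0.6
not ((s ∧ s) ∨ not not q): Łukasiewicz ¬ gives 1 − 0.6 = 0.4
not not ((s ∧ s) ∨ not not q): Łukasiewicz ¬ gives 1 − 0.4 = 0.6
not p: Łukasiewicz ¬ gives 1 − 0.7 = 0.3
(not p ∧ s) = min(0.3, 0.3) = 0.3
(not not ((s ∧ s) ∨ not not q) ∨ (not p ∧ s)) = max(0.6, 0.3) = 0.6
((s → s) ∧ (not not ((s ∧ s) ∨ not not q) ∨ (not p ∧ s))) = min(1, 0.6) = 0.6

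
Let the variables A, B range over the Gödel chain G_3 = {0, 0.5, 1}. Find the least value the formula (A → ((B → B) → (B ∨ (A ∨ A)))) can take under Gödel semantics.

1.00

Every assignment gives 1. For instance at A = 0, B = 0:
  (B → B): 0 ≤ 0, so result = 1
  (A ∨ A) = max(0, 0) = 0
  (B ∨ (A ∨ A)) = max(0, 0) = 0
  ((B → B) → (B ∨ (A ∨ A))): 1 > 0, so result = 0
  (A → ((B → B) → (B ∨ (A ∨ A)))): 0 ≤ 0, so result = 1
All 9 assignments give value 1 — the formula is a G_3-tautology.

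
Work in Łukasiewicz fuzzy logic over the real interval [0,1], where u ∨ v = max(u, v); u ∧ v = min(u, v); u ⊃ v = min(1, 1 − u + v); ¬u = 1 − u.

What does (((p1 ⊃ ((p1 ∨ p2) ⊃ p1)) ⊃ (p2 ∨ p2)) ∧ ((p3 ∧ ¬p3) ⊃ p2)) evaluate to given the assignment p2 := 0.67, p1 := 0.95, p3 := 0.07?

(p1 ∨ p2) = max(0.95, 0.67) = 0.95
((p1 ∨ p2) ⊃ p1): min(1, 1 − 0.95 + 0.95) = 1
(p1 ⊃ ((p1 ∨ p2) ⊃ p1)): min(1, 1 − 0.95 + 1) = 1
(p2 ∨ p2) = max(0.67, 0.67) = 0.67
((p1 ⊃ ((p1 ∨ p2) ⊃ p1)) ⊃ (p2 ∨ p2)): min(1, 1 − 1 + 0.67) = 0.67
¬p3: Łukasiewicz ¬ gives 1 − 0.07 = 0.93
(p3 ∧ ¬p3) = min(0.07, 0.93) = 0.07
((p3 ∧ ¬p3) ⊃ p2): min(1, 1 − 0.07 + 0.67) = 1
(((p1 ⊃ ((p1 ∨ p2) ⊃ p1)) ⊃ (p2 ∨ p2)) ∧ ((p3 ∧ ¬p3) ⊃ p2)) = min(0.67, 1) = 0.67

0.67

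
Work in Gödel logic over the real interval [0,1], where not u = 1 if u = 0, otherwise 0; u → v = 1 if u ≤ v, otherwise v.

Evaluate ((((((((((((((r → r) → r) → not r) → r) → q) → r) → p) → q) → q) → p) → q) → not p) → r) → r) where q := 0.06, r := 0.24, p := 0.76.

(r → r): 0.24 ≤ 0.24, so result = 1
((r → r) → r): 1 > 0.24, so result = 0.24
not r: Gödel ¬ of 0.24 = 0 (operand ≠ 0)
(((r → r) → r) → not r): 0.24 > 0, so result = 0
((((r → r) → r) → not r) → r): 0 ≤ 0.24, so result = 1
(((((r → r) → r) → not r) → r) → q): 1 > 0.06, so result = 0.06
((((((r → r) → r) → not r) → r) → q) → r): 0.06 ≤ 0.24, so result = 1
(((((((r → r) → r) → not r) → r) → q) → r) → p): 1 > 0.76, so result = 0.76
((((((((r → r) → r) → not r) → r) → q) → r) → p) → q): 0.76 > 0.06, so result = 0.06
(((((((((r → r) → r) → not r) → r) → q) → r) → p) → q) → q): 0.06 ≤ 0.06, so result = 1
((((((((((r → r) → r) → not r) → r) → q) → r) → p) → q) → q) → p): 1 > 0.76, so result = 0.76
(((((((((((r → r) → r) → not r) → r) → q) → r) → p) → q) → q) → p) → q): 0.76 > 0.06, so result = 0.06
not p: Gödel ¬ of 0.76 = 0 (operand ≠ 0)
((((((((((((r → r) → r) → not r) → r) → q) → r) → p) → q) → q) → p) → q) → not p): 0.06 > 0, so result = 0
(((((((((((((r → r) → r) → not r) → r) → q) → r) → p) → q) → q) → p) → q) → not p) → r): 0 ≤ 0.24, so result = 1
((((((((((((((r → r) → r) → not r) → r) → q) → r) → p) → q) → q) → p) → q) → not p) → r) → r): 1 > 0.24, so result = 0.24

0.24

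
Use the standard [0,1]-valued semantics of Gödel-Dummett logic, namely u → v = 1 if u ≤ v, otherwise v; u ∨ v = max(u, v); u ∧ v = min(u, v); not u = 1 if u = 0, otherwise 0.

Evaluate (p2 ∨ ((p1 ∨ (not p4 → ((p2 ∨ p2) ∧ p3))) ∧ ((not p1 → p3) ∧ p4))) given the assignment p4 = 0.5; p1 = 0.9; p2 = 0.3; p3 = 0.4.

not p4: Gödel ¬ of 0.5 = 0 (operand ≠ 0)
(p2 ∨ p2) = max(0.3, 0.3) = 0.3
((p2 ∨ p2) ∧ p3) = min(0.3, 0.4) = 0.3
(not p4 → ((p2 ∨ p2) ∧ p3)): 0 ≤ 0.3, so result = 1
(p1 ∨ (not p4 → ((p2 ∨ p2) ∧ p3))) = max(0.9, 1) = 1
not p1: Gödel ¬ of 0.9 = 0 (operand ≠ 0)
(not p1 → p3): 0 ≤ 0.4, so result = 1
((not p1 → p3) ∧ p4) = min(1, 0.5) = 0.5
((p1 ∨ (not p4 → ((p2 ∨ p2) ∧ p3))) ∧ ((not p1 → p3) ∧ p4)) = min(1, 0.5) = 0.5
(p2 ∨ ((p1 ∨ (not p4 → ((p2 ∨ p2) ∧ p3))) ∧ ((not p1 → p3) ∧ p4))) = max(0.3, 0.5) = 0.5

0.50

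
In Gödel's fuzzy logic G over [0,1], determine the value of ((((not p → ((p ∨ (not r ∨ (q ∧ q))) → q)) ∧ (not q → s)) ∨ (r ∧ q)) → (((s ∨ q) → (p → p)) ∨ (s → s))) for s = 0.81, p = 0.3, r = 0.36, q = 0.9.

1.00

not p: Gödel ¬ of 0.3 = 0 (operand ≠ 0)
not r: Gödel ¬ of 0.36 = 0 (operand ≠ 0)
(q ∧ q) = min(0.9, 0.9) = 0.9
(not r ∨ (q ∧ q)) = max(0, 0.9) = 0.9
(p ∨ (not r ∨ (q ∧ q))) = max(0.3, 0.9) = 0.9
((p ∨ (not r ∨ (q ∧ q))) → q): 0.9 ≤ 0.9, so result = 1
(not p → ((p ∨ (not r ∨ (q ∧ q))) → q)): 0 ≤ 1, so result = 1
not q: Gödel ¬ of 0.9 = 0 (operand ≠ 0)
(not q → s): 0 ≤ 0.81, so result = 1
((not p → ((p ∨ (not r ∨ (q ∧ q))) → q)) ∧ (not q → s)) = min(1, 1) = 1
(r ∧ q) = min(0.36, 0.9) = 0.36
(((not p → ((p ∨ (not r ∨ (q ∧ q))) → q)) ∧ (not q → s)) ∨ (r ∧ q)) = max(1, 0.36) = 1
(s ∨ q) = max(0.81, 0.9) = 0.9
(p → p): 0.3 ≤ 0.3, so result = 1
((s ∨ q) → (p → p)): 0.9 ≤ 1, so result = 1
(s → s): 0.81 ≤ 0.81, so result = 1
(((s ∨ q) → (p → p)) ∨ (s → s)) = max(1, 1) = 1
((((not p → ((p ∨ (not r ∨ (q ∧ q))) → q)) ∧ (not q → s)) ∨ (r ∧ q)) → (((s ∨ q) → (p → p)) ∨ (s → s))): 1 ≤ 1, so result = 1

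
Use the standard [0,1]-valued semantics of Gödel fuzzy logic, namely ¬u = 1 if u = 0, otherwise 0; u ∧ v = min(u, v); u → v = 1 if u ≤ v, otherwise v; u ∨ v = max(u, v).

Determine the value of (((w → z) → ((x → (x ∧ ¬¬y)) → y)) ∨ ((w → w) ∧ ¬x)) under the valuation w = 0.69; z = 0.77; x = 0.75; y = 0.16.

(w → z): 0.69 ≤ 0.77, so result = 1
¬y: Gödel ¬ of 0.16 = 0 (operand ≠ 0)
¬¬y: Gödel ¬ of 0 = 1 (operand is 0)
(x ∧ ¬¬y) = min(0.75, 1) = 0.75
(x → (x ∧ ¬¬y)): 0.75 ≤ 0.75, so result = 1
((x → (x ∧ ¬¬y)) → y): 1 > 0.16, so result = 0.16
((w → z) → ((x → (x ∧ ¬¬y)) → y)): 1 > 0.16, so result = 0.16
(w → w): 0.69 ≤ 0.69, so result = 1
¬x: Gödel ¬ of 0.75 = 0 (operand ≠ 0)
((w → w) ∧ ¬x) = min(1, 0) = 0
(((w → z) → ((x → (x ∧ ¬¬y)) → y)) ∨ ((w → w) ∧ ¬x)) = max(0.16, 0) = 0.16

0.16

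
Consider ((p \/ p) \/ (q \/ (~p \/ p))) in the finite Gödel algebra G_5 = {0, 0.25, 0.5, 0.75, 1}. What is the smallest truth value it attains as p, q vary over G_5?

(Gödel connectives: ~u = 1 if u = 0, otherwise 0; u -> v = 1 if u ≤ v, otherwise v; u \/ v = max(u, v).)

0.25

The minimum is attained at p = 0.25, q = 0:
  (p \/ p) = max(0.25, 0.25) = 0.25
  ~p: Gödel ¬ of 0.25 = 0 (operand ≠ 0)
  (~p \/ p) = max(0, 0.25) = 0.25
  (q \/ (~p \/ p)) = max(0, 0.25) = 0.25
  ((p \/ p) \/ (q \/ (~p \/ p))) = max(0.25, 0.25) = 0.25
Checking all 25 assignments confirms none give a value below 0.25.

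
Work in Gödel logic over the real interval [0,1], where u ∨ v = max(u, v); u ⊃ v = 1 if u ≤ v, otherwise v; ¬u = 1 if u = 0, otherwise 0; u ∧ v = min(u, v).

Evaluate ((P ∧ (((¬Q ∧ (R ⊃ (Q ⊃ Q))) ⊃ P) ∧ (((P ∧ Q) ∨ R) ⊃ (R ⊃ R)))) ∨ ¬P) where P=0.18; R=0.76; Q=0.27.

0.18

¬Q: Gödel ¬ of 0.27 = 0 (operand ≠ 0)
(Q ⊃ Q): 0.27 ≤ 0.27, so result = 1
(R ⊃ (Q ⊃ Q)): 0.76 ≤ 1, so result = 1
(¬Q ∧ (R ⊃ (Q ⊃ Q))) = min(0, 1) = 0
((¬Q ∧ (R ⊃ (Q ⊃ Q))) ⊃ P): 0 ≤ 0.18, so result = 1
(P ∧ Q) = min(0.18, 0.27) = 0.18
((P ∧ Q) ∨ R) = max(0.18, 0.76) = 0.76
(R ⊃ R): 0.76 ≤ 0.76, so result = 1
(((P ∧ Q) ∨ R) ⊃ (R ⊃ R)): 0.76 ≤ 1, so result = 1
(((¬Q ∧ (R ⊃ (Q ⊃ Q))) ⊃ P) ∧ (((P ∧ Q) ∨ R) ⊃ (R ⊃ R))) = min(1, 1) = 1
(P ∧ (((¬Q ∧ (R ⊃ (Q ⊃ Q))) ⊃ P) ∧ (((P ∧ Q) ∨ R) ⊃ (R ⊃ R)))) = min(0.18, 1) = 0.18
¬P: Gödel ¬ of 0.18 = 0 (operand ≠ 0)
((P ∧ (((¬Q ∧ (R ⊃ (Q ⊃ Q))) ⊃ P) ∧ (((P ∧ Q) ∨ R) ⊃ (R ⊃ R)))) ∨ ¬P) = max(0.18, 0) = 0.18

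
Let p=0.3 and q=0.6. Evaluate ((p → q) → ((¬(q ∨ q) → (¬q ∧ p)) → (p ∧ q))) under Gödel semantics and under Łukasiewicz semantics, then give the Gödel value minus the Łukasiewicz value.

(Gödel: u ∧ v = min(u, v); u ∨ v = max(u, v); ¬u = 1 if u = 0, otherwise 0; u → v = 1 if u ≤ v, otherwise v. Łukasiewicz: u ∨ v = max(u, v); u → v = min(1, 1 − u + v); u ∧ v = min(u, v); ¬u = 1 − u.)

-0.10

Gödel evaluation:
  (p → q): 0.3 ≤ 0.6, so result = 1
  (q ∨ q) = max(0.6, 0.6) = 0.6
  ¬(q ∨ q): Gödel ¬ of 0.6 = 0 (operand ≠ 0)
  ¬q: Gödel ¬ of 0.6 = 0 (operand ≠ 0)
  (¬q ∧ p) = min(0, 0.3) = 0
  (¬(q ∨ q) → (¬q ∧ p)): 0 ≤ 0, so result = 1
  (p ∧ q) = min(0.3, 0.6) = 0.3
  ((¬(q ∨ q) → (¬q ∧ p)) → (p ∧ q)): 1 > 0.3, so result = 0.3
  ((p → q) → ((¬(q ∨ q) → (¬q ∧ p)) → (p ∧ q))): 1 > 0.3, so result = 0.3
  Gödel value = 0.3
Łukasiewicz evaluation:
  (p → q): min(1, 1 − 0.3 + 0.6) = 1
  (q ∨ q) = max(0.6, 0.6) = 0.6
  ¬(q ∨ q): Łukasiewicz ¬ gives 1 − 0.6 = 0.4
  ¬q: Łukasiewicz ¬ gives 1 − 0.6 = 0.4
  (¬q ∧ p) = min(0.4, 0.3) = 0.3
  (¬(q ∨ q) → (¬q ∧ p)): min(1, 1 − 0.4 + 0.3) = 0.9
  (p ∧ q) = min(0.3, 0.6) = 0.3
  ((¬(q ∨ q) → (¬q ∧ p)) → (p ∧ q)): min(1, 1 − 0.9 + 0.3) = 0.4
  ((p → q) → ((¬(q ∨ q) → (¬q ∧ p)) → (p ∧ q))): min(1, 1 − 1 + 0.4) = 0.4
  Łukasiewicz value = 0.4
Difference: 0.3 − 0.4 = -0.10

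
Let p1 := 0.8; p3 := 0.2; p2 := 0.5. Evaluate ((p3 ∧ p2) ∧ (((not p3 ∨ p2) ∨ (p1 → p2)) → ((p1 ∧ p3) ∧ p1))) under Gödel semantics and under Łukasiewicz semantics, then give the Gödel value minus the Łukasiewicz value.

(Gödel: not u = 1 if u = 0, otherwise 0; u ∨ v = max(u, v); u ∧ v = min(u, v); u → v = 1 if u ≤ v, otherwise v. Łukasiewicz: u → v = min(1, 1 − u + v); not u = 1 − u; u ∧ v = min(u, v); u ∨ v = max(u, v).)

0.00

Gödel evaluation:
  (p3 ∧ p2) = min(0.2, 0.5) = 0.2
  not p3: Gödel ¬ of 0.2 = 0 (operand ≠ 0)
  (not p3 ∨ p2) = max(0, 0.5) = 0.5
  (p1 → p2): 0.8 > 0.5, so result = 0.5
  ((not p3 ∨ p2) ∨ (p1 → p2)) = max(0.5, 0.5) = 0.5
  (p1 ∧ p3) = min(0.8, 0.2) = 0.2
  ((p1 ∧ p3) ∧ p1) = min(0.2, 0.8) = 0.2
  (((not p3 ∨ p2) ∨ (p1 → p2)) → ((p1 ∧ p3) ∧ p1)): 0.5 > 0.2, so result = 0.2
  ((p3 ∧ p2) ∧ (((not p3 ∨ p2) ∨ (p1 → p2)) → ((p1 ∧ p3) ∧ p1))) = min(0.2, 0.2) = 0.2
  Gödel value = 0.2
Łukasiewicz evaluation:
  (p3 ∧ p2) = min(0.2, 0.5) = 0.2
  not p3: Łukasiewicz ¬ gives 1 − 0.2 = 0.8
  (not p3 ∨ p2) = max(0.8, 0.5) = 0.8
  (p1 → p2): min(1, 1 − 0.8 + 0.5) = 0.7
  ((not p3 ∨ p2) ∨ (p1 → p2)) = max(0.8, 0.7) = 0.8
  (p1 ∧ p3) = min(0.8, 0.2) = 0.2
  ((p1 ∧ p3) ∧ p1) = min(0.2, 0.8) = 0.2
  (((not p3 ∨ p2) ∨ (p1 → p2)) → ((p1 ∧ p3) ∧ p1)): min(1, 1 − 0.8 + 0.2) = 0.4
  ((p3 ∧ p2) ∧ (((not p3 ∨ p2) ∨ (p1 → p2)) → ((p1 ∧ p3) ∧ p1))) = min(0.2, 0.4) = 0.2
  Łukasiewicz value = 0.2
Difference: 0.2 − 0.2 = 0.00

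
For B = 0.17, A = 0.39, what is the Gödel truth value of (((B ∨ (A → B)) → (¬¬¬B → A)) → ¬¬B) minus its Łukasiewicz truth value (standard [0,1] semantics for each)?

Gödel evaluation:
  (A → B): 0.39 > 0.17, so result = 0.17
  (B ∨ (A → B)) = max(0.17, 0.17) = 0.17
  ¬B: Gödel ¬ of 0.17 = 0 (operand ≠ 0)
  ¬¬B: Gödel ¬ of 0 = 1 (operand is 0)
  ¬¬¬B: Gödel ¬ of 1 = 0 (operand ≠ 0)
  (¬¬¬B → A): 0 ≤ 0.39, so result = 1
  ((B ∨ (A → B)) → (¬¬¬B → A)): 0.17 ≤ 1, so result = 1
  ¬B: Gödel ¬ of 0.17 = 0 (operand ≠ 0)
  ¬¬B: Gödel ¬ of 0 = 1 (operand is 0)
  (((B ∨ (A → B)) → (¬¬¬B → A)) → ¬¬B): 1 ≤ 1, so result = 1
  Gödel value = 1
Łukasiewicz evaluation:
  (A → B): min(1, 1 − 0.39 + 0.17) = 0.78
  (B ∨ (A → B)) = max(0.17, 0.78) = 0.78
  ¬B: Łukasiewicz ¬ gives 1 − 0.17 = 0.83
  ¬¬B: Łukasiewicz ¬ gives 1 − 0.83 = 0.17
  ¬¬¬B: Łukasiewicz ¬ gives 1 − 0.17 = 0.83
  (¬¬¬B → A): min(1, 1 − 0.83 + 0.39) = 0.56
  ((B ∨ (A → B)) → (¬¬¬B → A)): min(1, 1 − 0.78 + 0.56) = 0.78
  ¬B: Łukasiewicz ¬ gives 1 − 0.17 = 0.83
  ¬¬B: Łukasiewicz ¬ gives 1 − 0.83 = 0.17
  (((B ∨ (A → B)) → (¬¬¬B → A)) → ¬¬B): min(1, 1 − 0.78 + 0.17) = 0.39
  Łukasiewicz value = 0.39
Difference: 1 − 0.39 = 0.61

0.61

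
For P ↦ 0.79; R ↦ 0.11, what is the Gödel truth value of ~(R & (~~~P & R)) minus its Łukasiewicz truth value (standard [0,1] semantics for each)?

0.11

Gödel evaluation:
  ~P: Gödel ¬ of 0.79 = 0 (operand ≠ 0)
  ~~P: Gödel ¬ of 0 = 1 (operand is 0)
  ~~~P: Gödel ¬ of 1 = 0 (operand ≠ 0)
  (~~~P & R) = min(0, 0.11) = 0
  (R & (~~~P & R)) = min(0.11, 0) = 0
  ~(R & (~~~P & R)): Gödel ¬ of 0 = 1 (operand is 0)
  Gödel value = 1
Łukasiewicz evaluation:
  ~P: Łukasiewicz ¬ gives 1 − 0.79 = 0.21
  ~~P: Łukasiewicz ¬ gives 1 − 0.21 = 0.79
  ~~~P: Łukasiewicz ¬ gives 1 − 0.79 = 0.21
  (~~~P & R) = min(0.21, 0.11) = 0.11
  (R & (~~~P & R)) = min(0.11, 0.11) = 0.11
  ~(R & (~~~P & R)): Łukasiewicz ¬ gives 1 − 0.11 = 0.89
  Łukasiewicz value = 0.89
Difference: 1 − 0.89 = 0.11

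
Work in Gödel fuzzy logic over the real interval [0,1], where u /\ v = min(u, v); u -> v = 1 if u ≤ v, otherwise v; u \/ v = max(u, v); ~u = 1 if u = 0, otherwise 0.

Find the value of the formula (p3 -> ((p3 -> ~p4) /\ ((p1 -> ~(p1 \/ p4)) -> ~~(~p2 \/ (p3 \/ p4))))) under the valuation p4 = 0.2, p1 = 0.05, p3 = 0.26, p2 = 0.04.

0.00

~p4: Gödel ¬ of 0.2 = 0 (operand ≠ 0)
(p3 -> ~p4): 0.26 > 0, so result = 0
(p1 \/ p4) = max(0.05, 0.2) = 0.2
~(p1 \/ p4): Gödel ¬ of 0.2 = 0 (operand ≠ 0)
(p1 -> ~(p1 \/ p4)): 0.05 > 0, so result = 0
~p2: Gödel ¬ of 0.04 = 0 (operand ≠ 0)
(p3 \/ p4) = max(0.26, 0.2) = 0.26
(~p2 \/ (p3 \/ p4)) = max(0, 0.26) = 0.26
~(~p2 \/ (p3 \/ p4)): Gödel ¬ of 0.26 = 0 (operand ≠ 0)
~~(~p2 \/ (p3 \/ p4)): Gödel ¬ of 0 = 1 (operand is 0)
((p1 -> ~(p1 \/ p4)) -> ~~(~p2 \/ (p3 \/ p4))): 0 ≤ 1, so result = 1
((p3 -> ~p4) /\ ((p1 -> ~(p1 \/ p4)) -> ~~(~p2 \/ (p3 \/ p4)))) = min(0, 1) = 0
(p3 -> ((p3 -> ~p4) /\ ((p1 -> ~(p1 \/ p4)) -> ~~(~p2 \/ (p3 \/ p4))))): 0.26 > 0, so result = 0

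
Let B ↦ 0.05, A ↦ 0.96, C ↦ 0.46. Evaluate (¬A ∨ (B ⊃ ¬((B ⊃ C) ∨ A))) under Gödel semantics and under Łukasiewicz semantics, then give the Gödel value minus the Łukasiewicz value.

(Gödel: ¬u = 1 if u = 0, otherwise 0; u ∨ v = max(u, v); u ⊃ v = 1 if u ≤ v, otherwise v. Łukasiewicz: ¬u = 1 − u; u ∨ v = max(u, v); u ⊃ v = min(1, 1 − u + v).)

-0.95

Gödel evaluation:
  ¬A: Gödel ¬ of 0.96 = 0 (operand ≠ 0)
  (B ⊃ C): 0.05 ≤ 0.46, so result = 1
  ((B ⊃ C) ∨ A) = max(1, 0.96) = 1
  ¬((B ⊃ C) ∨ A): Gödel ¬ of 1 = 0 (operand ≠ 0)
  (B ⊃ ¬((B ⊃ C) ∨ A)): 0.05 > 0, so result = 0
  (¬A ∨ (B ⊃ ¬((B ⊃ C) ∨ A))) = max(0, 0) = 0
  Gödel value = 0
Łukasiewicz evaluation:
  ¬A: Łukasiewicz ¬ gives 1 − 0.96 = 0.04
  (B ⊃ C): min(1, 1 − 0.05 + 0.46) = 1
  ((B ⊃ C) ∨ A) = max(1, 0.96) = 1
  ¬((B ⊃ C) ∨ A): Łukasiewicz ¬ gives 1 − 1 = 0
  (B ⊃ ¬((B ⊃ C) ∨ A)): min(1, 1 − 0.05 + 0) = 0.95
  (¬A ∨ (B ⊃ ¬((B ⊃ C) ∨ A))) = max(0.04, 0.95) = 0.95
  Łukasiewicz value = 0.95
Difference: 0 − 0.95 = -0.95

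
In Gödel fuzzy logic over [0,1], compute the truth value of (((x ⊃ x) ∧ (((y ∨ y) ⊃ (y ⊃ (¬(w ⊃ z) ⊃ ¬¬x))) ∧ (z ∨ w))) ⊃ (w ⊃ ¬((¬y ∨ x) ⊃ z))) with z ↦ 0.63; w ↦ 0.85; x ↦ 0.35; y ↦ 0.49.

0.00

(x ⊃ x): 0.35 ≤ 0.35, so result = 1
(y ∨ y) = max(0.49, 0.49) = 0.49
(w ⊃ z): 0.85 > 0.63, so result = 0.63
¬(w ⊃ z): Gödel ¬ of 0.63 = 0 (operand ≠ 0)
¬x: Gödel ¬ of 0.35 = 0 (operand ≠ 0)
¬¬x: Gödel ¬ of 0 = 1 (operand is 0)
(¬(w ⊃ z) ⊃ ¬¬x): 0 ≤ 1, so result = 1
(y ⊃ (¬(w ⊃ z) ⊃ ¬¬x)): 0.49 ≤ 1, so result = 1
((y ∨ y) ⊃ (y ⊃ (¬(w ⊃ z) ⊃ ¬¬x))): 0.49 ≤ 1, so result = 1
(z ∨ w) = max(0.63, 0.85) = 0.85
(((y ∨ y) ⊃ (y ⊃ (¬(w ⊃ z) ⊃ ¬¬x))) ∧ (z ∨ w)) = min(1, 0.85) = 0.85
((x ⊃ x) ∧ (((y ∨ y) ⊃ (y ⊃ (¬(w ⊃ z) ⊃ ¬¬x))) ∧ (z ∨ w))) = min(1, 0.85) = 0.85
¬y: Gödel ¬ of 0.49 = 0 (operand ≠ 0)
(¬y ∨ x) = max(0, 0.35) = 0.35
((¬y ∨ x) ⊃ z): 0.35 ≤ 0.63, so result = 1
¬((¬y ∨ x) ⊃ z): Gödel ¬ of 1 = 0 (operand ≠ 0)
(w ⊃ ¬((¬y ∨ x) ⊃ z)): 0.85 > 0, so result = 0
(((x ⊃ x) ∧ (((y ∨ y) ⊃ (y ⊃ (¬(w ⊃ z) ⊃ ¬¬x))) ∧ (z ∨ w))) ⊃ (w ⊃ ¬((¬y ∨ x) ⊃ z))): 0.85 > 0, so result = 0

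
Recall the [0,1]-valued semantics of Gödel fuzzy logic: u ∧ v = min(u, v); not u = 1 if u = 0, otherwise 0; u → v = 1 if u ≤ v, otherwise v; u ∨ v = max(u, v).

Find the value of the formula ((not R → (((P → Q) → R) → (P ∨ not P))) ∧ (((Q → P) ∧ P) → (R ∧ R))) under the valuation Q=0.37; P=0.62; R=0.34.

not R: Gödel ¬ of 0.34 = 0 (operand ≠ 0)
(P → Q): 0.62 > 0.37, so result = 0.37
((P → Q) → R): 0.37 > 0.34, so result = 0.34
not P: Gödel ¬ of 0.62 = 0 (operand ≠ 0)
(P ∨ not P) = max(0.62, 0) = 0.62
(((P → Q) → R) → (P ∨ not P)): 0.34 ≤ 0.62, so result = 1
(not R → (((P → Q) → R) → (P ∨ not P))): 0 ≤ 1, so result = 1
(Q → P): 0.37 ≤ 0.62, so result = 1
((Q → P) ∧ P) = min(1, 0.62) = 0.62
(R ∧ R) = min(0.34, 0.34) = 0.34
(((Q → P) ∧ P) → (R ∧ R)): 0.62 > 0.34, so result = 0.34
((not R → (((P → Q) → R) → (P ∨ not P))) ∧ (((Q → P) ∧ P) → (R ∧ R))) = min(1, 0.34) = 0.34

0.34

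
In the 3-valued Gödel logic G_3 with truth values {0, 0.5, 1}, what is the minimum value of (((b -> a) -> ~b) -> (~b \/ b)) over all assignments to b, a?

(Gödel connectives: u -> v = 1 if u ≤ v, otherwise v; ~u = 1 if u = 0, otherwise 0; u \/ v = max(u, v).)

The minimum is attained at b = 0.5, a = 0:
  (b -> a): 0.5 > 0, so result = 0
  ~b: Gödel ¬ of 0.5 = 0 (operand ≠ 0)
  ((b -> a) -> ~b): 0 ≤ 0, so result = 1
  ~b: Gödel ¬ of 0.5 = 0 (operand ≠ 0)
  (~b \/ b) = max(0, 0.5) = 0.5
  (((b -> a) -> ~b) -> (~b \/ b)): 1 > 0.5, so result = 0.5
Checking all 9 assignments confirms none give a value below 0.50.

0.50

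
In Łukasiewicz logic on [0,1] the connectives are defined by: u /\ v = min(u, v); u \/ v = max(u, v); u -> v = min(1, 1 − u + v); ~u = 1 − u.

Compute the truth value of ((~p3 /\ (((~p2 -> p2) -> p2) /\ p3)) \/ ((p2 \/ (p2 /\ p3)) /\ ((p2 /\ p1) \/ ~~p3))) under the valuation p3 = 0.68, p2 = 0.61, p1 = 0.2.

~p3: Łukasiewicz ¬ gives 1 − 0.68 = 0.32
~p2: Łukasiewicz ¬ gives 1 − 0.61 = 0.39
(~p2 -> p2): min(1, 1 − 0.39 + 0.61) = 1
((~p2 -> p2) -> p2): min(1, 1 − 1 + 0.61) = 0.61
(((~p2 -> p2) -> p2) /\ p3) = min(0.61, 0.68) = 0.61
(~p3 /\ (((~p2 -> p2) -> p2) /\ p3)) = min(0.32, 0.61) = 0.32
(p2 /\ p3) = min(0.61, 0.68) = 0.61
(p2 \/ (p2 /\ p3)) = max(0.61, 0.61) = 0.61
(p2 /\ p1) = min(0.61, 0.2) = 0.2
~p3: Łukasiewicz ¬ gives 1 − 0.68 = 0.32
~~p3: Łukasiewicz ¬ gives 1 − 0.32 = 0.68
((p2 /\ p1) \/ ~~p3) = max(0.2, 0.68) = 0.68
((p2 \/ (p2 /\ p3)) /\ ((p2 /\ p1) \/ ~~p3)) = min(0.61, 0.68) = 0.61
((~p3 /\ (((~p2 -> p2) -> p2) /\ p3)) \/ ((p2 \/ (p2 /\ p3)) /\ ((p2 /\ p1) \/ ~~p3))) = max(0.32, 0.61) = 0.61

0.61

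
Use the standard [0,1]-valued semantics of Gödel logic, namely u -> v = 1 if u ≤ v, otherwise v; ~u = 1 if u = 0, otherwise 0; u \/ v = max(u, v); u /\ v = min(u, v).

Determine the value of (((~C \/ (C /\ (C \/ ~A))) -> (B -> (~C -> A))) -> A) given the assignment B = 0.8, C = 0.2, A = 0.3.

0.30

~C: Gödel ¬ of 0.2 = 0 (operand ≠ 0)
~A: Gödel ¬ of 0.3 = 0 (operand ≠ 0)
(C \/ ~A) = max(0.2, 0) = 0.2
(C /\ (C \/ ~A)) = min(0.2, 0.2) = 0.2
(~C \/ (C /\ (C \/ ~A))) = max(0, 0.2) = 0.2
~C: Gödel ¬ of 0.2 = 0 (operand ≠ 0)
(~C -> A): 0 ≤ 0.3, so result = 1
(B -> (~C -> A)): 0.8 ≤ 1, so result = 1
((~C \/ (C /\ (C \/ ~A))) -> (B -> (~C -> A))): 0.2 ≤ 1, so result = 1
(((~C \/ (C /\ (C \/ ~A))) -> (B -> (~C -> A))) -> A): 1 > 0.3, so result = 0.3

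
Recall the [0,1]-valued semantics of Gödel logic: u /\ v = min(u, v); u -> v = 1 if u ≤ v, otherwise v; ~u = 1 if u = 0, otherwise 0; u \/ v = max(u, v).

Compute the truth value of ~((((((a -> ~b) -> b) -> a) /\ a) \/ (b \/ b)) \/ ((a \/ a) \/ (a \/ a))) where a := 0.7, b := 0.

~b: Gödel ¬ of 0 = 1 (operand is 0)
(a -> ~b): 0.7 ≤ 1, so result = 1
((a -> ~b) -> b): 1 > 0, so result = 0
(((a -> ~b) -> b) -> a): 0 ≤ 0.7, so result = 1
((((a -> ~b) -> b) -> a) /\ a) = min(1, 0.7) = 0.7
(b \/ b) = max(0, 0) = 0
(((((a -> ~b) -> b) -> a) /\ a) \/ (b \/ b)) = max(0.7, 0) = 0.7
(a \/ a) = max(0.7, 0.7) = 0.7
(a \/ a) = max(0.7, 0.7) = 0.7
((a \/ a) \/ (a \/ a)) = max(0.7, 0.7) = 0.7
((((((a -> ~b) -> b) -> a) /\ a) \/ (b \/ b)) \/ ((a \/ a) \/ (a \/ a))) = max(0.7, 0.7) = 0.7
~((((((a -> ~b) -> b) -> a) /\ a) \/ (b \/ b)) \/ ((a \/ a) \/ (a \/ a))): Gödel ¬ of 0.7 = 0 (operand ≠ 0)

0.00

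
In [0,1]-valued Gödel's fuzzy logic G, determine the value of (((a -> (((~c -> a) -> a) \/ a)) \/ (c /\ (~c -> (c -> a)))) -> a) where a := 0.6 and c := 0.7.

0.60

~c: Gödel ¬ of 0.7 = 0 (operand ≠ 0)
(~c -> a): 0 ≤ 0.6, so result = 1
((~c -> a) -> a): 1 > 0.6, so result = 0.6
(((~c -> a) -> a) \/ a) = max(0.6, 0.6) = 0.6
(a -> (((~c -> a) -> a) \/ a)): 0.6 ≤ 0.6, so result = 1
~c: Gödel ¬ of 0.7 = 0 (operand ≠ 0)
(c -> a): 0.7 > 0.6, so result = 0.6
(~c -> (c -> a)): 0 ≤ 0.6, so result = 1
(c /\ (~c -> (c -> a))) = min(0.7, 1) = 0.7
((a -> (((~c -> a) -> a) \/ a)) \/ (c /\ (~c -> (c -> a)))) = max(1, 0.7) = 1
(((a -> (((~c -> a) -> a) \/ a)) \/ (c /\ (~c -> (c -> a)))) -> a): 1 > 0.6, so result = 0.6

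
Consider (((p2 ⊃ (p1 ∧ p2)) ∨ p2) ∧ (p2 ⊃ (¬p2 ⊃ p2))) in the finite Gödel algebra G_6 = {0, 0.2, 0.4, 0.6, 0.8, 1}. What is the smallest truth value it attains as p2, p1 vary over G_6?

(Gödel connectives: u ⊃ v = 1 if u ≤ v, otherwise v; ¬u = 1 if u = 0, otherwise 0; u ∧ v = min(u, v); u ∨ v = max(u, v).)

The minimum is attained at p2 = 0.2, p1 = 0:
  (p1 ∧ p2) = min(0, 0.2) = 0
  (p2 ⊃ (p1 ∧ p2)): 0.2 > 0, so result = 0
  ((p2 ⊃ (p1 ∧ p2)) ∨ p2) = max(0, 0.2) = 0.2
  ¬p2: Gödel ¬ of 0.2 = 0 (operand ≠ 0)
  (¬p2 ⊃ p2): 0 ≤ 0.2, so result = 1
  (p2 ⊃ (¬p2 ⊃ p2)): 0.2 ≤ 1, so result = 1
  (((p2 ⊃ (p1 ∧ p2)) ∨ p2) ∧ (p2 ⊃ (¬p2 ⊃ p2))) = min(0.2, 1) = 0.2
Checking all 36 assignments confirms none give a value below 0.20.

0.20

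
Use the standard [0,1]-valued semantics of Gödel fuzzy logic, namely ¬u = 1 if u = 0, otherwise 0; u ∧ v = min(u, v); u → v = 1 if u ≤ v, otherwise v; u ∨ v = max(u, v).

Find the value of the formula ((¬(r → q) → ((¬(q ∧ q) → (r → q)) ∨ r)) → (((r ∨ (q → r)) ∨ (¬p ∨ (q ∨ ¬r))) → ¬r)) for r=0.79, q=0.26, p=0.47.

0.00

(r → q): 0.79 > 0.26, so result = 0.26
¬(r → q): Gödel ¬ of 0.26 = 0 (operand ≠ 0)
(q ∧ q) = min(0.26, 0.26) = 0.26
¬(q ∧ q): Gödel ¬ of 0.26 = 0 (operand ≠ 0)
(r → q): 0.79 > 0.26, so result = 0.26
(¬(q ∧ q) → (r → q)): 0 ≤ 0.26, so result = 1
((¬(q ∧ q) → (r → q)) ∨ r) = max(1, 0.79) = 1
(¬(r → q) → ((¬(q ∧ q) → (r → q)) ∨ r)): 0 ≤ 1, so result = 1
(q → r): 0.26 ≤ 0.79, so result = 1
(r ∨ (q → r)) = max(0.79, 1) = 1
¬p: Gödel ¬ of 0.47 = 0 (operand ≠ 0)
¬r: Gödel ¬ of 0.79 = 0 (operand ≠ 0)
(q ∨ ¬r) = max(0.26, 0) = 0.26
(¬p ∨ (q ∨ ¬r)) = max(0, 0.26) = 0.26
((r ∨ (q → r)) ∨ (¬p ∨ (q ∨ ¬r))) = max(1, 0.26) = 1
¬r: Gödel ¬ of 0.79 = 0 (operand ≠ 0)
(((r ∨ (q → r)) ∨ (¬p ∨ (q ∨ ¬r))) → ¬r): 1 > 0, so result = 0
((¬(r → q) → ((¬(q ∧ q) → (r → q)) ∨ r)) → (((r ∨ (q → r)) ∨ (¬p ∨ (q ∨ ¬r))) → ¬r)): 1 > 0, so result = 0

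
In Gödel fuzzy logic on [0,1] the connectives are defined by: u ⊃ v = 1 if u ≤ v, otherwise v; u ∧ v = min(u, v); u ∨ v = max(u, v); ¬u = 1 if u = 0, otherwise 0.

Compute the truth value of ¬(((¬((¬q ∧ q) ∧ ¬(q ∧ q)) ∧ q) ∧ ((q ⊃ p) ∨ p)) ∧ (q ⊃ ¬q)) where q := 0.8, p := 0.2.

1.00

¬q: Gödel ¬ of 0.8 = 0 (operand ≠ 0)
(¬q ∧ q) = min(0, 0.8) = 0
(q ∧ q) = min(0.8, 0.8) = 0.8
¬(q ∧ q): Gödel ¬ of 0.8 = 0 (operand ≠ 0)
((¬q ∧ q) ∧ ¬(q ∧ q)) = min(0, 0) = 0
¬((¬q ∧ q) ∧ ¬(q ∧ q)): Gödel ¬ of 0 = 1 (operand is 0)
(¬((¬q ∧ q) ∧ ¬(q ∧ q)) ∧ q) = min(1, 0.8) = 0.8
(q ⊃ p): 0.8 > 0.2, so result = 0.2
((q ⊃ p) ∨ p) = max(0.2, 0.2) = 0.2
((¬((¬q ∧ q) ∧ ¬(q ∧ q)) ∧ q) ∧ ((q ⊃ p) ∨ p)) = min(0.8, 0.2) = 0.2
¬q: Gödel ¬ of 0.8 = 0 (operand ≠ 0)
(q ⊃ ¬q): 0.8 > 0, so result = 0
(((¬((¬q ∧ q) ∧ ¬(q ∧ q)) ∧ q) ∧ ((q ⊃ p) ∨ p)) ∧ (q ⊃ ¬q)) = min(0.2, 0) = 0
¬(((¬((¬q ∧ q) ∧ ¬(q ∧ q)) ∧ q) ∧ ((q ⊃ p) ∨ p)) ∧ (q ⊃ ¬q)): Gödel ¬ of 0 = 1 (operand is 0)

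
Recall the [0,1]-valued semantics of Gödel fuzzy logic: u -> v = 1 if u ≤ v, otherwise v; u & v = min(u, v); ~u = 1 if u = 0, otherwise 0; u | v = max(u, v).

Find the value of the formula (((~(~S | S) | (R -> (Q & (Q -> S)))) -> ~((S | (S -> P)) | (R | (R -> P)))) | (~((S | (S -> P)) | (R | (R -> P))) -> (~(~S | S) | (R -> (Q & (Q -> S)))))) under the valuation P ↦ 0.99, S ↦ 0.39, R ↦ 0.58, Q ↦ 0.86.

1.00

~S: Gödel ¬ of 0.39 = 0 (operand ≠ 0)
(~S | S) = max(0, 0.39) = 0.39
~(~S | S): Gödel ¬ of 0.39 = 0 (operand ≠ 0)
(Q -> S): 0.86 > 0.39, so result = 0.39
(Q & (Q -> S)) = min(0.86, 0.39) = 0.39
(R -> (Q & (Q -> S))): 0.58 > 0.39, so result = 0.39
(~(~S | S) | (R -> (Q & (Q -> S)))) = max(0, 0.39) = 0.39
(S -> P): 0.39 ≤ 0.99, so result = 1
(S | (S -> P)) = max(0.39, 1) = 1
(R -> P): 0.58 ≤ 0.99, so result = 1
(R | (R -> P)) = max(0.58, 1) = 1
((S | (S -> P)) | (R | (R -> P))) = max(1, 1) = 1
~((S | (S -> P)) | (R | (R -> P))): Gödel ¬ of 1 = 0 (operand ≠ 0)
((~(~S | S) | (R -> (Q & (Q -> S)))) -> ~((S | (S -> P)) | (R | (R -> P)))): 0.39 > 0, so result = 0
(S -> P): 0.39 ≤ 0.99, so result = 1
(S | (S -> P)) = max(0.39, 1) = 1
(R -> P): 0.58 ≤ 0.99, so result = 1
(R | (R -> P)) = max(0.58, 1) = 1
((S | (S -> P)) | (R | (R -> P))) = max(1, 1) = 1
~((S | (S -> P)) | (R | (R -> P))): Gödel ¬ of 1 = 0 (operand ≠ 0)
~S: Gödel ¬ of 0.39 = 0 (operand ≠ 0)
(~S | S) = max(0, 0.39) = 0.39
~(~S | S): Gödel ¬ of 0.39 = 0 (operand ≠ 0)
(Q -> S): 0.86 > 0.39, so result = 0.39
(Q & (Q -> S)) = min(0.86, 0.39) = 0.39
(R -> (Q & (Q -> S))): 0.58 > 0.39, so result = 0.39
(~(~S | S) | (R -> (Q & (Q -> S)))) = max(0, 0.39) = 0.39
(~((S | (S -> P)) | (R | (R -> P))) -> (~(~S | S) | (R -> (Q & (Q -> S))))): 0 ≤ 0.39, so result = 1
(((~(~S | S) | (R -> (Q & (Q -> S)))) -> ~((S | (S -> P)) | (R | (R -> P)))) | (~((S | (S -> P)) | (R | (R -> P))) -> (~(~S | S) | (R -> (Q & (Q -> S)))))) = max(0, 1) = 1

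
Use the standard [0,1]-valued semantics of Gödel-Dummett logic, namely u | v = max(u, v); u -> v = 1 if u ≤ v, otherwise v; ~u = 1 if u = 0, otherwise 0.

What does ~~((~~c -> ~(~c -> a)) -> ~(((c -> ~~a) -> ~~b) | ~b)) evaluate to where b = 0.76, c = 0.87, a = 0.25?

1.00

~c: Gödel ¬ of 0.87 = 0 (operand ≠ 0)
~~c: Gödel ¬ of 0 = 1 (operand is 0)
~c: Gödel ¬ of 0.87 = 0 (operand ≠ 0)
(~c -> a): 0 ≤ 0.25, so result = 1
~(~c -> a): Gödel ¬ of 1 = 0 (operand ≠ 0)
(~~c -> ~(~c -> a)): 1 > 0, so result = 0
~a: Gödel ¬ of 0.25 = 0 (operand ≠ 0)
~~a: Gödel ¬ of 0 = 1 (operand is 0)
(c -> ~~a): 0.87 ≤ 1, so result = 1
~b: Gödel ¬ of 0.76 = 0 (operand ≠ 0)
~~b: Gödel ¬ of 0 = 1 (operand is 0)
((c -> ~~a) -> ~~b): 1 ≤ 1, so result = 1
~b: Gödel ¬ of 0.76 = 0 (operand ≠ 0)
(((c -> ~~a) -> ~~b) | ~b) = max(1, 0) = 1
~(((c -> ~~a) -> ~~b) | ~b): Gödel ¬ of 1 = 0 (operand ≠ 0)
((~~c -> ~(~c -> a)) -> ~(((c -> ~~a) -> ~~b) | ~b)): 0 ≤ 0, so result = 1
~((~~c -> ~(~c -> a)) -> ~(((c -> ~~a) -> ~~b) | ~b)): Gödel ¬ of 1 = 0 (operand ≠ 0)
~~((~~c -> ~(~c -> a)) -> ~(((c -> ~~a) -> ~~b) | ~b)): Gödel ¬ of 0 = 1 (operand is 0)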